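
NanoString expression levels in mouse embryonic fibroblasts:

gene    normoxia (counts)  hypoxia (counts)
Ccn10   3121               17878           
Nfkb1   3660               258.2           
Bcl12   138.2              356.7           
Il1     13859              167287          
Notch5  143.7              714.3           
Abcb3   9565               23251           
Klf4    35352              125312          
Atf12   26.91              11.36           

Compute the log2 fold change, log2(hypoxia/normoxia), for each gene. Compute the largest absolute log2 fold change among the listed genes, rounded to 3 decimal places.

3.825

log2(17878/3121) = 2.518  (Ccn10)
log2(258.2/3660) = -3.825  (Nfkb1)
log2(356.7/138.2) = 1.368  (Bcl12)
log2(167287/13859) = 3.593  (Il1)
log2(714.3/143.7) = 2.313  (Notch5)
log2(23251/9565) = 1.281  (Abcb3)
log2(125312/35352) = 1.826  (Klf4)
log2(11.36/26.91) = -1.244  (Atf12)
The largest magnitude belongs to Nfkb1.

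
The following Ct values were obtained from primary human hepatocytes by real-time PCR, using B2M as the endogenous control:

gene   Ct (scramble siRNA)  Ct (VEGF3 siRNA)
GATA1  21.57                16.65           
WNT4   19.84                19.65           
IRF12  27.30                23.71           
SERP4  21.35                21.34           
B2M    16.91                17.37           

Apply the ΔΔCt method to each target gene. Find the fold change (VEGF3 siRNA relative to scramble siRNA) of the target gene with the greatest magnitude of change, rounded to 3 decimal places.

GATA1: ΔΔCt = (16.65−17.37) − (21.57−16.91) = -0.72 − 4.66 = -5.38; fold change = 2^5.38 = 41.643
WNT4: ΔΔCt = (19.65−17.37) − (19.84−16.91) = 2.28 − 2.93 = -0.65; fold change = 2^0.65 = 1.569
IRF12: ΔΔCt = (23.71−17.37) − (27.30−16.91) = 6.34 − 10.39 = -4.05; fold change = 2^4.05 = 16.564
SERP4: ΔΔCt = (21.34−17.37) − (21.35−16.91) = 3.97 − 4.44 = -0.47; fold change = 2^0.47 = 1.385
GATA1 has the largest |ΔΔCt| = 5.38.

41.643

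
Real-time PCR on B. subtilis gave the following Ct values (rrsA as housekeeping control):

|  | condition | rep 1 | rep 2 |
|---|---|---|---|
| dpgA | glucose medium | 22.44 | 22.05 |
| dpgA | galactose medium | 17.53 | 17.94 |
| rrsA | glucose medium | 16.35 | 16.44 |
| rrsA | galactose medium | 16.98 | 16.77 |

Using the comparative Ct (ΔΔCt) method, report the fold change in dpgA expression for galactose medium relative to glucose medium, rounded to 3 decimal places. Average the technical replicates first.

31.779

Mean Ct: dpgA glucose medium 22.245; dpgA galactose medium 17.735; rrsA glucose medium 16.395; rrsA galactose medium 16.875
ΔCt(glucose medium) = 22.245 − 16.395 = 5.850
ΔCt(galactose medium) = 17.735 − 16.875 = 0.860
ΔΔCt = 0.860 − 5.850 = -4.990
Fold change = 2^(−(-4.990)) = 2^4.990 = 31.7790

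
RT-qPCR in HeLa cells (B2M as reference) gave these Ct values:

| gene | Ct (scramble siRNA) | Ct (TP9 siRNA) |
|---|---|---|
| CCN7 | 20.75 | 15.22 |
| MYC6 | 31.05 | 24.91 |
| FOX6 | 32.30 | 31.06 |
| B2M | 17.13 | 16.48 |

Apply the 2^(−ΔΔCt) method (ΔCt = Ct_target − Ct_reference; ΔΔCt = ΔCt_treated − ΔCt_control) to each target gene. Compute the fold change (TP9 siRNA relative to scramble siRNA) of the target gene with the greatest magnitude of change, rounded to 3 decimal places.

CCN7: ΔΔCt = (15.22−16.48) − (20.75−17.13) = -1.26 − 3.62 = -4.88; fold change = 2^4.88 = 29.446
MYC6: ΔΔCt = (24.91−16.48) − (31.05−17.13) = 8.43 − 13.92 = -5.49; fold change = 2^5.49 = 44.942
FOX6: ΔΔCt = (31.06−16.48) − (32.30−17.13) = 14.58 − 15.17 = -0.59; fold change = 2^0.59 = 1.505
MYC6 has the largest |ΔΔCt| = 5.49.

44.942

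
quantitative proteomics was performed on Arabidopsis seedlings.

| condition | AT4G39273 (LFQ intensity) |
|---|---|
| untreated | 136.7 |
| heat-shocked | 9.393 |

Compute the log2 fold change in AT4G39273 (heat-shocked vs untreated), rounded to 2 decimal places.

-3.86

Fold change = 9.393 / 136.7 = 0.0687
log2(0.0687) = -3.863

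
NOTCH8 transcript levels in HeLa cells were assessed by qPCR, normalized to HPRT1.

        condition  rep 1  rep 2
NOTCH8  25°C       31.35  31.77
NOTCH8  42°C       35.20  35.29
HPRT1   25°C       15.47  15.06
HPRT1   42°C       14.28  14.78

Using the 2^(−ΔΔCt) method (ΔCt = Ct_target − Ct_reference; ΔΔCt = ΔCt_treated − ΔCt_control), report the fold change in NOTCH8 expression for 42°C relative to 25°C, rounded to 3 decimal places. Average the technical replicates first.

Mean Ct: NOTCH8 25°C 31.560; NOTCH8 42°C 35.245; HPRT1 25°C 15.265; HPRT1 42°C 14.530
ΔCt(25°C) = 31.560 − 15.265 = 16.295
ΔCt(42°C) = 35.245 − 14.530 = 20.715
ΔΔCt = 20.715 − 16.295 = 4.420
Fold change = 2^(−4.420) = 0.0467

0.047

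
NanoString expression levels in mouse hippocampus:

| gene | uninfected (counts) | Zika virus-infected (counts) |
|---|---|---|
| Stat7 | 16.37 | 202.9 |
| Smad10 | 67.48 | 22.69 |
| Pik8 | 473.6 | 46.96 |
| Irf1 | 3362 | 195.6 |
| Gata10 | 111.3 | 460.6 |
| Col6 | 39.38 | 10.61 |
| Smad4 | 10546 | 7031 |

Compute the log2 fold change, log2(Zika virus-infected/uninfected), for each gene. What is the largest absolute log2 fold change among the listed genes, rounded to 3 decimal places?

4.103

log2(202.9/16.37) = 3.632  (Stat7)
log2(22.69/67.48) = -1.572  (Smad10)
log2(46.96/473.6) = -3.334  (Pik8)
log2(195.6/3362) = -4.103  (Irf1)
log2(460.6/111.3) = 2.049  (Gata10)
log2(10.61/39.38) = -1.892  (Col6)
log2(7031/10546) = -0.585  (Smad4)
The largest magnitude belongs to Irf1.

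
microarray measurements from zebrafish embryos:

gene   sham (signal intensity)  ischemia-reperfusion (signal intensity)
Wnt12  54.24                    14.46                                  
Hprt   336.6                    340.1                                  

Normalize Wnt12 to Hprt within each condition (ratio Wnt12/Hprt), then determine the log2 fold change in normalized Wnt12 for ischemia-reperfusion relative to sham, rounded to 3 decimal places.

-1.922

Wnt12/Hprt (sham) = 54.24 / 336.6 = 0.16114
Wnt12/Hprt (ischemia-reperfusion) = 14.46 / 340.1 = 0.042517
Fold change = 0.042517 / 0.16114 = 0.2638
log2(0.2638) = -1.9222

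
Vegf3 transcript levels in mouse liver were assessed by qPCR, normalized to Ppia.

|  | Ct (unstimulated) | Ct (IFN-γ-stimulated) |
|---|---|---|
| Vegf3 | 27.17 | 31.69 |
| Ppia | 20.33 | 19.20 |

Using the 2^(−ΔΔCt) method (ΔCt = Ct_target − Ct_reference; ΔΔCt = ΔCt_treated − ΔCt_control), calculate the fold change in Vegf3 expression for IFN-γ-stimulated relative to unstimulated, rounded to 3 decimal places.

0.020

ΔCt(unstimulated) = 27.170 − 20.330 = 6.840
ΔCt(IFN-γ-stimulated) = 31.690 − 19.200 = 12.490
ΔΔCt = 12.490 − 6.840 = 5.650
Fold change = 2^(−5.650) = 0.0199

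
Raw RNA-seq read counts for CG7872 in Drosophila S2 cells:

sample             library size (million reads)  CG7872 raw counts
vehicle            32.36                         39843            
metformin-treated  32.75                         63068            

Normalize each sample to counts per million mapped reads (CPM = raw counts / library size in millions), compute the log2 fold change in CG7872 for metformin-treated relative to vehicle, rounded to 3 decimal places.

CPM(vehicle) = 39843 / 32.36 = 1231.2423
CPM(metformin-treated) = 63068 / 32.75 = 1925.7405
Fold change = 1925.7405 / 1231.2423 = 1.56406
log2(1.56406) = 0.6453

0.645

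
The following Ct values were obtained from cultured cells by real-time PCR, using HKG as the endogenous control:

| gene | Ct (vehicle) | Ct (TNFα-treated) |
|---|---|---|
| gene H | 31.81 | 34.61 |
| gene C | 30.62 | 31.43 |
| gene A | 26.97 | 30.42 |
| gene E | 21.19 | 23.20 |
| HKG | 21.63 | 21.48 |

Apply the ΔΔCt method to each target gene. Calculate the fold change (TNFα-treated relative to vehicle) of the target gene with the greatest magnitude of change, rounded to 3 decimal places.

0.082

gene H: ΔΔCt = (34.61−21.48) − (31.81−21.63) = 13.13 − 10.18 = 2.95; fold change = 2^-2.95 = 0.129
gene C: ΔΔCt = (31.43−21.48) − (30.62−21.63) = 9.95 − 8.99 = 0.96; fold change = 2^-0.96 = 0.514
gene A: ΔΔCt = (30.42−21.48) − (26.97−21.63) = 8.94 − 5.34 = 3.60; fold change = 2^-3.60 = 0.082
gene E: ΔΔCt = (23.20−21.48) − (21.19−21.63) = 1.72 − (-0.44) = 2.16; fold change = 2^-2.16 = 0.224
gene A has the largest |ΔΔCt| = 3.60.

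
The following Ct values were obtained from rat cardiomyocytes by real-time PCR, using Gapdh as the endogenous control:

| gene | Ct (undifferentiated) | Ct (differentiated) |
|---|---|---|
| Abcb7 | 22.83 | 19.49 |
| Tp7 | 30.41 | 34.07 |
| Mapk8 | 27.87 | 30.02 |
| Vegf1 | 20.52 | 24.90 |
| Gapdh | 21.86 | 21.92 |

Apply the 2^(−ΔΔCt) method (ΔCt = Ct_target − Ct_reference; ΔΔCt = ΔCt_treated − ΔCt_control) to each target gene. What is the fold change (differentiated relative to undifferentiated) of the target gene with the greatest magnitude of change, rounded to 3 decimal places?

0.050

Abcb7: ΔΔCt = (19.49−21.92) − (22.83−21.86) = -2.43 − 0.97 = -3.40; fold change = 2^3.40 = 10.556
Tp7: ΔΔCt = (34.07−21.92) − (30.41−21.86) = 12.15 − 8.55 = 3.60; fold change = 2^-3.60 = 0.082
Mapk8: ΔΔCt = (30.02−21.92) − (27.87−21.86) = 8.10 − 6.01 = 2.09; fold change = 2^-2.09 = 0.235
Vegf1: ΔΔCt = (24.90−21.92) − (20.52−21.86) = 2.98 − (-1.34) = 4.32; fold change = 2^-4.32 = 0.050
Vegf1 has the largest |ΔΔCt| = 4.32.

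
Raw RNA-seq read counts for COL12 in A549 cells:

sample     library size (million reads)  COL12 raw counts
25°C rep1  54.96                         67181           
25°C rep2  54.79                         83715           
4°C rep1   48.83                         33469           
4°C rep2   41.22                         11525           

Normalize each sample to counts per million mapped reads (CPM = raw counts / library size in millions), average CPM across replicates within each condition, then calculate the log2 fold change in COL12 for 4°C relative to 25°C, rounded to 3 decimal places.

CPM(25°C rep1) = 67181 / 54.96 = 1222.3617
CPM(25°C rep2) = 83715 / 54.79 = 1527.9248
CPM(4°C rep1) = 33469 / 48.83 = 685.4188
CPM(4°C rep2) = 11525 / 41.22 = 279.5973
mean CPM(25°C) = 1375.1433; mean CPM(4°C) = 482.5080
Fold change = 482.5080 / 1375.1433 = 0.35088
log2(0.35088) = -1.5110

-1.511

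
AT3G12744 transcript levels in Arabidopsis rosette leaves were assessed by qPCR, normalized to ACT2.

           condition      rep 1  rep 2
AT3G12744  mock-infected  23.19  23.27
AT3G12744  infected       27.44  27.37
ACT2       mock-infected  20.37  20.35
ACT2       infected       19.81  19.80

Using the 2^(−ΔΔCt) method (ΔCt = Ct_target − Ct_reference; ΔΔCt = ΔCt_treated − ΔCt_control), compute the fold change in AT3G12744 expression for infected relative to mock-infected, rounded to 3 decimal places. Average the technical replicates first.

0.038

Mean Ct: AT3G12744 mock-infected 23.230; AT3G12744 infected 27.405; ACT2 mock-infected 20.360; ACT2 infected 19.805
ΔCt(mock-infected) = 23.230 − 20.360 = 2.870
ΔCt(infected) = 27.405 − 19.805 = 7.600
ΔΔCt = 7.600 − 2.870 = 4.730
Fold change = 2^(−4.730) = 0.0377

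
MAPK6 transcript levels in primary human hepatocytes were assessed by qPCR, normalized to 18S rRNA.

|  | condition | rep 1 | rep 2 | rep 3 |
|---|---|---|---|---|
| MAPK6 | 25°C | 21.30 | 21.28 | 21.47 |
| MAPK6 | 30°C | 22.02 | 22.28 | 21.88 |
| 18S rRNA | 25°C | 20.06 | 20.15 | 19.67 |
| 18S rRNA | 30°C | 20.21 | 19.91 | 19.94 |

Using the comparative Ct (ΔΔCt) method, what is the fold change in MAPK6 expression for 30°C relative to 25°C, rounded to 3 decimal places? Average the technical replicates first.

0.637

Mean Ct: MAPK6 25°C 21.350; MAPK6 30°C 22.060; 18S rRNA 25°C 19.960; 18S rRNA 30°C 20.020
ΔCt(25°C) = 21.350 − 19.960 = 1.390
ΔCt(30°C) = 22.060 − 20.020 = 2.040
ΔΔCt = 2.040 − 1.390 = 0.650
Fold change = 2^(−0.650) = 0.6373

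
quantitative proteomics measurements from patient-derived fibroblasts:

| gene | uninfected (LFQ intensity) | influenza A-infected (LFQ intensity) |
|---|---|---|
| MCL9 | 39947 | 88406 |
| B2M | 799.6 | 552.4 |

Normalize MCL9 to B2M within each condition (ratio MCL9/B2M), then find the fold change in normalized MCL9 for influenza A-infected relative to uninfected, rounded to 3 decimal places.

3.203

MCL9/B2M (uninfected) = 39947 / 799.6 = 49.959
MCL9/B2M (influenza A-infected) = 88406 / 552.4 = 160.04
Fold change = 160.04 / 49.959 = 3.2034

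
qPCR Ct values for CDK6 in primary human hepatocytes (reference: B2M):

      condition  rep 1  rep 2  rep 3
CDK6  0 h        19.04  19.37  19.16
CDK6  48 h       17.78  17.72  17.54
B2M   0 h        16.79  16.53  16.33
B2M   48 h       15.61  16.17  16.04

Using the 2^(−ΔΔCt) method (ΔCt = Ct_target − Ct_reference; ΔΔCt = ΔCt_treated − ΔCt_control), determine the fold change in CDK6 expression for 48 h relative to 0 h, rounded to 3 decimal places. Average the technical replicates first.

Mean Ct: CDK6 0 h 19.190; CDK6 48 h 17.680; B2M 0 h 16.550; B2M 48 h 15.940
ΔCt(0 h) = 19.190 − 16.550 = 2.640
ΔCt(48 h) = 17.680 − 15.940 = 1.740
ΔΔCt = 1.740 − 2.640 = -0.900
Fold change = 2^(−(-0.900)) = 2^0.900 = 1.8661

1.866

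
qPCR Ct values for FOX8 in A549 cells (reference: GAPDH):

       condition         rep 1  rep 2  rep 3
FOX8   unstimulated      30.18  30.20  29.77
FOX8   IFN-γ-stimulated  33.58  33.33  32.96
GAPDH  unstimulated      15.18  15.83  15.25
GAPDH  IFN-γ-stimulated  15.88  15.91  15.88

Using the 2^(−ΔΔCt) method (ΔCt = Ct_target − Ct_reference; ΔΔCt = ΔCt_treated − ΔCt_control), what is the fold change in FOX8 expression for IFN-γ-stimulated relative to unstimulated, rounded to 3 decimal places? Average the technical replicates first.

Mean Ct: FOX8 unstimulated 30.050; FOX8 IFN-γ-stimulated 33.290; GAPDH unstimulated 15.420; GAPDH IFN-γ-stimulated 15.890
ΔCt(unstimulated) = 30.050 − 15.420 = 14.630
ΔCt(IFN-γ-stimulated) = 33.290 − 15.890 = 17.400
ΔΔCt = 17.400 − 14.630 = 2.770
Fold change = 2^(−2.770) = 0.1466

0.147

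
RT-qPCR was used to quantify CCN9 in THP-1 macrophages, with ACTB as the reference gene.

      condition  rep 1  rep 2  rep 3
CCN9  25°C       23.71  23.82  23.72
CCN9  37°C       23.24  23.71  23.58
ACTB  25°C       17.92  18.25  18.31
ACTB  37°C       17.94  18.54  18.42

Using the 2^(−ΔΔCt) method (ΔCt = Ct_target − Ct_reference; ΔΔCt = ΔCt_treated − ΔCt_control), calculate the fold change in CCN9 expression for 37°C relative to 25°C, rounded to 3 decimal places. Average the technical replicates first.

1.301

Mean Ct: CCN9 25°C 23.750; CCN9 37°C 23.510; ACTB 25°C 18.160; ACTB 37°C 18.300
ΔCt(25°C) = 23.750 − 18.160 = 5.590
ΔCt(37°C) = 23.510 − 18.300 = 5.210
ΔΔCt = 5.210 − 5.590 = -0.380
Fold change = 2^(−(-0.380)) = 2^0.380 = 1.3013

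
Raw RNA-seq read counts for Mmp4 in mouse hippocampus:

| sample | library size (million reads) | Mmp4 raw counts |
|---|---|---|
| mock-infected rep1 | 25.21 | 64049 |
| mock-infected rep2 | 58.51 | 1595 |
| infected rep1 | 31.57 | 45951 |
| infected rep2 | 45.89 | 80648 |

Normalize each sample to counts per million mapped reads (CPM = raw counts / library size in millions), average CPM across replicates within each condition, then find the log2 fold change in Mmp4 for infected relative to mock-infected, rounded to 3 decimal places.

0.323

CPM(mock-infected rep1) = 64049 / 25.21 = 2540.6188
CPM(mock-infected rep2) = 1595 / 58.51 = 27.2603
CPM(infected rep1) = 45951 / 31.57 = 1455.5274
CPM(infected rep2) = 80648 / 45.89 = 1757.4199
mean CPM(mock-infected) = 1283.9395; mean CPM(infected) = 1606.4737
Fold change = 1606.4737 / 1283.9395 = 1.25121
log2(1.25121) = 0.3233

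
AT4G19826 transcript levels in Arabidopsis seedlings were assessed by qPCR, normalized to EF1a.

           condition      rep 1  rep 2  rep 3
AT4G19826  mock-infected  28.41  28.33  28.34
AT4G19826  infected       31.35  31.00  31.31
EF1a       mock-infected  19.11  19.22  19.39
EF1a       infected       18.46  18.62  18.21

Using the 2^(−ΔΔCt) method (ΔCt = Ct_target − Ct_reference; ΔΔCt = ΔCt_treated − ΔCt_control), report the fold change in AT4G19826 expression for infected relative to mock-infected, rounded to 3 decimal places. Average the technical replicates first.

Mean Ct: AT4G19826 mock-infected 28.360; AT4G19826 infected 31.220; EF1a mock-infected 19.240; EF1a infected 18.430
ΔCt(mock-infected) = 28.360 − 19.240 = 9.120
ΔCt(infected) = 31.220 − 18.430 = 12.790
ΔΔCt = 12.790 − 9.120 = 3.670
Fold change = 2^(−3.670) = 0.0786

0.079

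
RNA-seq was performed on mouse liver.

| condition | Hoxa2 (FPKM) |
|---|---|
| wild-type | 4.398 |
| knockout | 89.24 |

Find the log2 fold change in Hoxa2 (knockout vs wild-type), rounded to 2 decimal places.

4.34

Fold change = 89.24 / 4.398 = 20.2910
log2(20.2910) = 4.343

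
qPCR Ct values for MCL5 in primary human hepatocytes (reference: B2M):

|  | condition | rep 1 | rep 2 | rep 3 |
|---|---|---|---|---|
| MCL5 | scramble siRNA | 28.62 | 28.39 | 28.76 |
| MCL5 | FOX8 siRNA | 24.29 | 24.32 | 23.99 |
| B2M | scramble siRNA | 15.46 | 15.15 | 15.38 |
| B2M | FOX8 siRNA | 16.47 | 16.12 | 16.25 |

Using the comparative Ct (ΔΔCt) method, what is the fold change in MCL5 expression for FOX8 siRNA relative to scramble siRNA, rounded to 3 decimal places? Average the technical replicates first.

40.504

Mean Ct: MCL5 scramble siRNA 28.590; MCL5 FOX8 siRNA 24.200; B2M scramble siRNA 15.330; B2M FOX8 siRNA 16.280
ΔCt(scramble siRNA) = 28.590 − 15.330 = 13.260
ΔCt(FOX8 siRNA) = 24.200 − 16.280 = 7.920
ΔΔCt = 7.920 − 13.260 = -5.340
Fold change = 2^(−(-5.340)) = 2^5.340 = 40.5042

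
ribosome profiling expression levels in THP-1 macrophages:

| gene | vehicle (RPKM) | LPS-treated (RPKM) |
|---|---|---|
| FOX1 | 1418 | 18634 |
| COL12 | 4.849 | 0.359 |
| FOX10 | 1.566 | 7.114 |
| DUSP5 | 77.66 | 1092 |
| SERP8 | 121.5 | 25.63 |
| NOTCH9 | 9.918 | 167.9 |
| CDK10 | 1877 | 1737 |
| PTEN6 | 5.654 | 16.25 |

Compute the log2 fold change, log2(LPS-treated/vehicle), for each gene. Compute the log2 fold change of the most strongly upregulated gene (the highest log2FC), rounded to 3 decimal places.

log2(18634/1418) = 3.716  (FOX1)
log2(0.359/4.849) = -3.756  (COL12)
log2(7.114/1.566) = 2.184  (FOX10)
log2(1092/77.66) = 3.814  (DUSP5)
log2(25.63/121.5) = -2.245  (SERP8)
log2(167.9/9.918) = 4.081  (NOTCH9)
log2(1737/1877) = -0.112  (CDK10)
log2(16.25/5.654) = 1.523  (PTEN6)
NOTCH9 is most strongly upregulated.

4.081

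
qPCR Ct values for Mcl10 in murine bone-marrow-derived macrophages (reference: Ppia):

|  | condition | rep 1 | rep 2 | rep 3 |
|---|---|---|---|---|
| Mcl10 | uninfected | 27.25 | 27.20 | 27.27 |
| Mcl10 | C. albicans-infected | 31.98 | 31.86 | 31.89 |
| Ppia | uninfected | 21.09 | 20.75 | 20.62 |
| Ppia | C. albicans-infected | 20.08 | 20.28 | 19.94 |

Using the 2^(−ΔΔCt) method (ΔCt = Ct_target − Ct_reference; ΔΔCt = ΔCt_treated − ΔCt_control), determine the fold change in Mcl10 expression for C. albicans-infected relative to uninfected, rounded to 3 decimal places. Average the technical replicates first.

0.024

Mean Ct: Mcl10 uninfected 27.240; Mcl10 C. albicans-infected 31.910; Ppia uninfected 20.820; Ppia C. albicans-infected 20.100
ΔCt(uninfected) = 27.240 − 20.820 = 6.420
ΔCt(C. albicans-infected) = 31.910 − 20.100 = 11.810
ΔΔCt = 11.810 − 6.420 = 5.390
Fold change = 2^(−5.390) = 0.0238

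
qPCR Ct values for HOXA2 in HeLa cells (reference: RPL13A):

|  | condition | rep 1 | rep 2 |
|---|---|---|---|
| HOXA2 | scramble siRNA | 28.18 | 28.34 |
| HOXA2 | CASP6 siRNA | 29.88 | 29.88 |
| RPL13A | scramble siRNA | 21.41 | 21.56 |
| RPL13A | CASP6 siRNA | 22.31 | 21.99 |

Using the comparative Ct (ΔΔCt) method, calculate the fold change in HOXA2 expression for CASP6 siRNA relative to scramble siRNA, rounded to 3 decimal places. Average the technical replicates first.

0.516

Mean Ct: HOXA2 scramble siRNA 28.260; HOXA2 CASP6 siRNA 29.880; RPL13A scramble siRNA 21.485; RPL13A CASP6 siRNA 22.150
ΔCt(scramble siRNA) = 28.260 − 21.485 = 6.775
ΔCt(CASP6 siRNA) = 29.880 − 22.150 = 7.730
ΔΔCt = 7.730 − 6.775 = 0.955
Fold change = 2^(−0.955) = 0.5158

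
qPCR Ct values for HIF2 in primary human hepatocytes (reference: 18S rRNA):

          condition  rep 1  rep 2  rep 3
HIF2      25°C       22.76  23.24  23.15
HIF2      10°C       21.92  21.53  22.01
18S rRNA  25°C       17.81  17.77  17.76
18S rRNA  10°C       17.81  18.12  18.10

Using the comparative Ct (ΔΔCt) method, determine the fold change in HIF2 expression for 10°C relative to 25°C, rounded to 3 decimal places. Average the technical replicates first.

Mean Ct: HIF2 25°C 23.050; HIF2 10°C 21.820; 18S rRNA 25°C 17.780; 18S rRNA 10°C 18.010
ΔCt(25°C) = 23.050 − 17.780 = 5.270
ΔCt(10°C) = 21.820 − 18.010 = 3.810
ΔΔCt = 3.810 − 5.270 = -1.460
Fold change = 2^(−(-1.460)) = 2^1.460 = 2.7511

2.751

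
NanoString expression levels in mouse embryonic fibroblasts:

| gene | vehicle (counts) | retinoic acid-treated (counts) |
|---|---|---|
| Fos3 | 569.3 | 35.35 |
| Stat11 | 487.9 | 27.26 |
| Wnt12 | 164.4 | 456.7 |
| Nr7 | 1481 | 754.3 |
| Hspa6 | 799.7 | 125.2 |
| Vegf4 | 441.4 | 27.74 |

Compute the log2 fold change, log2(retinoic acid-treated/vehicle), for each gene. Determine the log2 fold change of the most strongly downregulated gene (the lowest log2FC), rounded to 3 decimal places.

-4.162

log2(35.35/569.3) = -4.009  (Fos3)
log2(27.26/487.9) = -4.162  (Stat11)
log2(456.7/164.4) = 1.474  (Wnt12)
log2(754.3/1481) = -0.973  (Nr7)
log2(125.2/799.7) = -2.675  (Hspa6)
log2(27.74/441.4) = -3.992  (Vegf4)
Stat11 is most strongly downregulated.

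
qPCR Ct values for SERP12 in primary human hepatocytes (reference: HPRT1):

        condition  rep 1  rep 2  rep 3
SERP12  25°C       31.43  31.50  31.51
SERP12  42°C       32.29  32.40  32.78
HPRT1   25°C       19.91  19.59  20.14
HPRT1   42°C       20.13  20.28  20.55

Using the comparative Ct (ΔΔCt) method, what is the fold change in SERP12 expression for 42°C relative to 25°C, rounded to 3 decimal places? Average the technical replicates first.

Mean Ct: SERP12 25°C 31.480; SERP12 42°C 32.490; HPRT1 25°C 19.880; HPRT1 42°C 20.320
ΔCt(25°C) = 31.480 − 19.880 = 11.600
ΔCt(42°C) = 32.490 − 20.320 = 12.170
ΔΔCt = 12.170 − 11.600 = 0.570
Fold change = 2^(−0.570) = 0.6736

0.674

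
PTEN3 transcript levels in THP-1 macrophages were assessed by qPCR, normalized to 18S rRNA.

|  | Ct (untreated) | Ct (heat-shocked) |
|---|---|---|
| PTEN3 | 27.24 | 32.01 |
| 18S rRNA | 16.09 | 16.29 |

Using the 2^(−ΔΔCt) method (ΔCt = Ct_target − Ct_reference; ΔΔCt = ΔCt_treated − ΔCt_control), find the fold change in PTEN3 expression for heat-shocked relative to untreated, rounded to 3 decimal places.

0.042

ΔCt(untreated) = 27.240 − 16.090 = 11.150
ΔCt(heat-shocked) = 32.010 − 16.290 = 15.720
ΔΔCt = 15.720 − 11.150 = 4.570
Fold change = 2^(−4.570) = 0.0421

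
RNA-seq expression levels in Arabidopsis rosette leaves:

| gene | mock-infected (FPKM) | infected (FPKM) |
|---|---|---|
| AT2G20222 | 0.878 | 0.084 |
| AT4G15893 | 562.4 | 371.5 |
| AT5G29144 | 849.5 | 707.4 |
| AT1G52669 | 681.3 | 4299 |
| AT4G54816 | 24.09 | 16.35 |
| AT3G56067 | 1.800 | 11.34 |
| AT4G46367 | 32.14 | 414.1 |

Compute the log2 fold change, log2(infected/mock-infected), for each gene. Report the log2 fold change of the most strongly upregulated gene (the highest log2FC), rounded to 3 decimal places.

3.688

log2(0.084/0.878) = -3.386  (AT2G20222)
log2(371.5/562.4) = -0.598  (AT4G15893)
log2(707.4/849.5) = -0.264  (AT5G29144)
log2(4299/681.3) = 2.658  (AT1G52669)
log2(16.35/24.09) = -0.559  (AT4G54816)
log2(11.34/1.800) = 2.655  (AT3G56067)
log2(414.1/32.14) = 3.688  (AT4G46367)
AT4G46367 is most strongly upregulated.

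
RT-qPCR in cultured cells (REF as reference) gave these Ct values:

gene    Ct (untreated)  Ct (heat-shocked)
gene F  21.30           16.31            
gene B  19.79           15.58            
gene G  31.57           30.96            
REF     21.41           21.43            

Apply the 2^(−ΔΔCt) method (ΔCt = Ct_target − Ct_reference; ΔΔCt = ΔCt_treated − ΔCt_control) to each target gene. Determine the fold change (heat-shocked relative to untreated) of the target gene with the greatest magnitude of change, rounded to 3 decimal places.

gene F: ΔΔCt = (16.31−21.43) − (21.30−21.41) = -5.12 − (-0.11) = -5.01; fold change = 2^5.01 = 32.223
gene B: ΔΔCt = (15.58−21.43) − (19.79−21.41) = -5.85 − (-1.62) = -4.23; fold change = 2^4.23 = 18.765
gene G: ΔΔCt = (30.96−21.43) − (31.57−21.41) = 9.53 − 10.16 = -0.63; fold change = 2^0.63 = 1.548
gene F has the largest |ΔΔCt| = 5.01.

32.223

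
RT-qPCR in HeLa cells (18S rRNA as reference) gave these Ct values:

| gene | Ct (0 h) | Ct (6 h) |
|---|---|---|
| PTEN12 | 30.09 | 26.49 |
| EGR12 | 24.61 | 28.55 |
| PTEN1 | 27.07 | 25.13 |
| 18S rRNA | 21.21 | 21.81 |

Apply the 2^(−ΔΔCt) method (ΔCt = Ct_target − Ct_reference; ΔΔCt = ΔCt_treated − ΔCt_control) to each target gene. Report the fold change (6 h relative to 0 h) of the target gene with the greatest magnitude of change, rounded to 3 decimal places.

PTEN12: ΔΔCt = (26.49−21.81) − (30.09−21.21) = 4.68 − 8.88 = -4.20; fold change = 2^4.20 = 18.379
EGR12: ΔΔCt = (28.55−21.81) − (24.61−21.21) = 6.74 − 3.40 = 3.34; fold change = 2^-3.34 = 0.099
PTEN1: ΔΔCt = (25.13−21.81) − (27.07−21.21) = 3.32 − 5.86 = -2.54; fold change = 2^2.54 = 5.816
PTEN12 has the largest |ΔΔCt| = 4.20.

18.379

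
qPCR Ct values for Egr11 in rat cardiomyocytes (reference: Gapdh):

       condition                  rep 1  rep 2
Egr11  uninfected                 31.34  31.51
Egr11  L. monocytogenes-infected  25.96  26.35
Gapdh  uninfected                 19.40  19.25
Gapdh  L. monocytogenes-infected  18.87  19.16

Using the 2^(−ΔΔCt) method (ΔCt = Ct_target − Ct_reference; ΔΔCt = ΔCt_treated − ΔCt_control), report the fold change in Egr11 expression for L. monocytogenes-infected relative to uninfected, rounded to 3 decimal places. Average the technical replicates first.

Mean Ct: Egr11 uninfected 31.425; Egr11 L. monocytogenes-infected 26.155; Gapdh uninfected 19.325; Gapdh L. monocytogenes-infected 19.015
ΔCt(uninfected) = 31.425 − 19.325 = 12.100
ΔCt(L. monocytogenes-infected) = 26.155 − 19.015 = 7.140
ΔΔCt = 7.140 − 12.100 = -4.960
Fold change = 2^(−(-4.960)) = 2^4.960 = 31.1250

31.125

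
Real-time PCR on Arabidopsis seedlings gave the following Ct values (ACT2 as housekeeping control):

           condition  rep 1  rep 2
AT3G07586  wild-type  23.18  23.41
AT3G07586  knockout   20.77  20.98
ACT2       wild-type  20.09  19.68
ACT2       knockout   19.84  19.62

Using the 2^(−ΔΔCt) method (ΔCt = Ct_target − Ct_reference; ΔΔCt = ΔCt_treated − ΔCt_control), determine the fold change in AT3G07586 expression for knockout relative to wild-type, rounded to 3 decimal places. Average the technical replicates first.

4.807

Mean Ct: AT3G07586 wild-type 23.295; AT3G07586 knockout 20.875; ACT2 wild-type 19.885; ACT2 knockout 19.730
ΔCt(wild-type) = 23.295 − 19.885 = 3.410
ΔCt(knockout) = 20.875 − 19.730 = 1.145
ΔΔCt = 1.145 − 3.410 = -2.265
Fold change = 2^(−(-2.265)) = 2^2.265 = 4.8065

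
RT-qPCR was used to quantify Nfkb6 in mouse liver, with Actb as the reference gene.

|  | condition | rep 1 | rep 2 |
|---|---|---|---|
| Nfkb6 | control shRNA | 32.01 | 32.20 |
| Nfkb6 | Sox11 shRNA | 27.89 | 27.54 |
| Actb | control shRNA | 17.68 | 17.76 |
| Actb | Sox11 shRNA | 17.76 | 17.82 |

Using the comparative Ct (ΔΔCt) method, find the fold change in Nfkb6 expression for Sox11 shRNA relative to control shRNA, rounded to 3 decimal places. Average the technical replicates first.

22.009

Mean Ct: Nfkb6 control shRNA 32.105; Nfkb6 Sox11 shRNA 27.715; Actb control shRNA 17.720; Actb Sox11 shRNA 17.790
ΔCt(control shRNA) = 32.105 − 17.720 = 14.385
ΔCt(Sox11 shRNA) = 27.715 − 17.790 = 9.925
ΔΔCt = 9.925 − 14.385 = -4.460
Fold change = 2^(−(-4.460)) = 2^4.460 = 22.0087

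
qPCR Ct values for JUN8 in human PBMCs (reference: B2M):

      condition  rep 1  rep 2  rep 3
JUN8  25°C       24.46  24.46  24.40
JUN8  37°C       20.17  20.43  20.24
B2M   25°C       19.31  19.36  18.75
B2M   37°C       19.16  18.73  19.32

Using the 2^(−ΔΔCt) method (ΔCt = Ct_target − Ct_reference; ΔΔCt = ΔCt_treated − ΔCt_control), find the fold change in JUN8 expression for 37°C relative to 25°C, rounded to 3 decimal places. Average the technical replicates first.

Mean Ct: JUN8 25°C 24.440; JUN8 37°C 20.280; B2M 25°C 19.140; B2M 37°C 19.070
ΔCt(25°C) = 24.440 − 19.140 = 5.300
ΔCt(37°C) = 20.280 − 19.070 = 1.210
ΔΔCt = 1.210 − 5.300 = -4.090
Fold change = 2^(−(-4.090)) = 2^4.090 = 17.0299

17.030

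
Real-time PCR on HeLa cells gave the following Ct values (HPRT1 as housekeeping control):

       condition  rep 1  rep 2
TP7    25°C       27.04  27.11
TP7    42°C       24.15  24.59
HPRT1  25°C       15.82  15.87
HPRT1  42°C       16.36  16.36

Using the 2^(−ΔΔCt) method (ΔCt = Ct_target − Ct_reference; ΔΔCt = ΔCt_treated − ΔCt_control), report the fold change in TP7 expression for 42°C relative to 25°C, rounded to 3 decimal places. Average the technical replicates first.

Mean Ct: TP7 25°C 27.075; TP7 42°C 24.370; HPRT1 25°C 15.845; HPRT1 42°C 16.360
ΔCt(25°C) = 27.075 − 15.845 = 11.230
ΔCt(42°C) = 24.370 − 16.360 = 8.010
ΔΔCt = 8.010 − 11.230 = -3.220
Fold change = 2^(−(-3.220)) = 2^3.220 = 9.3179

9.318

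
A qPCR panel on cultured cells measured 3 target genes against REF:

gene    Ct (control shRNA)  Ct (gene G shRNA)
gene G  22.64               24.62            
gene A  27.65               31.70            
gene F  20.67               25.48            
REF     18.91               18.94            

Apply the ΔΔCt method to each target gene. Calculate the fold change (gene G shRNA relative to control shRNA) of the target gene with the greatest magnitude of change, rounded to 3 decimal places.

gene G: ΔΔCt = (24.62−18.94) − (22.64−18.91) = 5.68 − 3.73 = 1.95; fold change = 2^-1.95 = 0.259
gene A: ΔΔCt = (31.70−18.94) − (27.65−18.91) = 12.76 − 8.74 = 4.02; fold change = 2^-4.02 = 0.062
gene F: ΔΔCt = (25.48−18.94) − (20.67−18.91) = 6.54 − 1.76 = 4.78; fold change = 2^-4.78 = 0.036
gene F has the largest |ΔΔCt| = 4.78.

0.036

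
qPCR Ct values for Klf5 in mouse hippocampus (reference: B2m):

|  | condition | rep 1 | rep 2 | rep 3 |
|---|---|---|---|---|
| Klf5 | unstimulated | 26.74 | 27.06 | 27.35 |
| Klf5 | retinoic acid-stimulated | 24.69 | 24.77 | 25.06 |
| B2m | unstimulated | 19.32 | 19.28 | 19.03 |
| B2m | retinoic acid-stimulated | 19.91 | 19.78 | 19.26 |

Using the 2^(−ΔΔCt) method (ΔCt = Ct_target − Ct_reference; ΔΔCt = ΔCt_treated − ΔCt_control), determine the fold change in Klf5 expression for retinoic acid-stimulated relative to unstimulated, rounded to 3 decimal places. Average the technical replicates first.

6.277

Mean Ct: Klf5 unstimulated 27.050; Klf5 retinoic acid-stimulated 24.840; B2m unstimulated 19.210; B2m retinoic acid-stimulated 19.650
ΔCt(unstimulated) = 27.050 − 19.210 = 7.840
ΔCt(retinoic acid-stimulated) = 24.840 − 19.650 = 5.190
ΔΔCt = 5.190 − 7.840 = -2.650
Fold change = 2^(−(-2.650)) = 2^2.650 = 6.2767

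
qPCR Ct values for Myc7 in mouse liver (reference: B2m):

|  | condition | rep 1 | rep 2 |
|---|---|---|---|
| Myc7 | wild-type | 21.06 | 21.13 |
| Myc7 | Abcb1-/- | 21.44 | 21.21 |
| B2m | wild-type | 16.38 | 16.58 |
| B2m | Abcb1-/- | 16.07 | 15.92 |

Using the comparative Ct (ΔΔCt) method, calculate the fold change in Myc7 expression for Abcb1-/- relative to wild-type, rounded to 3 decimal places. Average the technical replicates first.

0.609

Mean Ct: Myc7 wild-type 21.095; Myc7 Abcb1-/- 21.325; B2m wild-type 16.480; B2m Abcb1-/- 15.995
ΔCt(wild-type) = 21.095 − 16.480 = 4.615
ΔCt(Abcb1-/-) = 21.325 − 15.995 = 5.330
ΔΔCt = 5.330 − 4.615 = 0.715
Fold change = 2^(−0.715) = 0.6092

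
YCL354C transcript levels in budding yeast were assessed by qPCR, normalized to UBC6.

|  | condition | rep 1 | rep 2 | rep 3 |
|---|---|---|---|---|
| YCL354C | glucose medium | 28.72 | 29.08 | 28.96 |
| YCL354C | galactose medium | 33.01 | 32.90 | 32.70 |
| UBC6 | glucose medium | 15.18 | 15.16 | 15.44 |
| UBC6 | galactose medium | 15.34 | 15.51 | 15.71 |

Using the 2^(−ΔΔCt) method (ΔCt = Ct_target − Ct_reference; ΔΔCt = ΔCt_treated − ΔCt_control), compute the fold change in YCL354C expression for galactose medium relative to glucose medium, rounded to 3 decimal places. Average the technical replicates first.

0.077

Mean Ct: YCL354C glucose medium 28.920; YCL354C galactose medium 32.870; UBC6 glucose medium 15.260; UBC6 galactose medium 15.520
ΔCt(glucose medium) = 28.920 − 15.260 = 13.660
ΔCt(galactose medium) = 32.870 − 15.520 = 17.350
ΔΔCt = 17.350 − 13.660 = 3.690
Fold change = 2^(−3.690) = 0.0775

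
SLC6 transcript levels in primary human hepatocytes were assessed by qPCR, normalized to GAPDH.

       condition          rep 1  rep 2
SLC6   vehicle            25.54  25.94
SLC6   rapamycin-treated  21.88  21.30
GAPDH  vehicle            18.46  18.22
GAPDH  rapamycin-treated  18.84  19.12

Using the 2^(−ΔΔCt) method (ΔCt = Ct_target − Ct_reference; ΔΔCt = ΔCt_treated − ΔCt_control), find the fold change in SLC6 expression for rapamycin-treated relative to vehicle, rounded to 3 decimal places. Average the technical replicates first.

27.665

Mean Ct: SLC6 vehicle 25.740; SLC6 rapamycin-treated 21.590; GAPDH vehicle 18.340; GAPDH rapamycin-treated 18.980
ΔCt(vehicle) = 25.740 − 18.340 = 7.400
ΔCt(rapamycin-treated) = 21.590 − 18.980 = 2.610
ΔΔCt = 2.610 − 7.400 = -4.790
Fold change = 2^(−(-4.790)) = 2^4.790 = 27.6652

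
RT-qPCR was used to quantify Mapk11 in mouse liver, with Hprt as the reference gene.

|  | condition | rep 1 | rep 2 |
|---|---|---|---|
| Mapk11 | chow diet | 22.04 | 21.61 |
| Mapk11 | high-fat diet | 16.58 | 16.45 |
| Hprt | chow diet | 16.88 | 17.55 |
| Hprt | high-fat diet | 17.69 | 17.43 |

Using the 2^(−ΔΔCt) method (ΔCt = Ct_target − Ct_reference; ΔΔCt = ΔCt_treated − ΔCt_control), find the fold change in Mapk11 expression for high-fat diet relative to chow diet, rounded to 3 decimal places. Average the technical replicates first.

Mean Ct: Mapk11 chow diet 21.825; Mapk11 high-fat diet 16.515; Hprt chow diet 17.215; Hprt high-fat diet 17.560
ΔCt(chow diet) = 21.825 − 17.215 = 4.610
ΔCt(high-fat diet) = 16.515 − 17.560 = -1.045
ΔΔCt = -1.045 − 4.610 = -5.655
Fold change = 2^(−(-5.655)) = 2^5.655 = 50.3877

50.388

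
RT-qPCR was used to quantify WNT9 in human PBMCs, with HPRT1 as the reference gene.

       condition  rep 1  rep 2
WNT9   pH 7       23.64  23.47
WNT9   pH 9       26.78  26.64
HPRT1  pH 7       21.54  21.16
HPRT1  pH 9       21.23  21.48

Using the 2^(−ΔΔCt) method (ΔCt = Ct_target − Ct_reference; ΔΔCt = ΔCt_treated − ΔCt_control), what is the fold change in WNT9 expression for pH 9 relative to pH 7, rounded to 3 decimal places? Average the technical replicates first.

0.113

Mean Ct: WNT9 pH 7 23.555; WNT9 pH 9 26.710; HPRT1 pH 7 21.350; HPRT1 pH 9 21.355
ΔCt(pH 7) = 23.555 − 21.350 = 2.205
ΔCt(pH 9) = 26.710 − 21.355 = 5.355
ΔΔCt = 5.355 − 2.205 = 3.150
Fold change = 2^(−3.150) = 0.1127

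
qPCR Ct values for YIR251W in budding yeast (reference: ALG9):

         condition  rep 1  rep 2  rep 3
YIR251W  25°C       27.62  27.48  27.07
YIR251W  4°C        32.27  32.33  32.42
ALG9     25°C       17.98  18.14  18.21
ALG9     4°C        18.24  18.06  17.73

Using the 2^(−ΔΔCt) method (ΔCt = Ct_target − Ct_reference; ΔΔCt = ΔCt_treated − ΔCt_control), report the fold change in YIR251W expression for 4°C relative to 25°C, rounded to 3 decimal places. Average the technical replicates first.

Mean Ct: YIR251W 25°C 27.390; YIR251W 4°C 32.340; ALG9 25°C 18.110; ALG9 4°C 18.010
ΔCt(25°C) = 27.390 − 18.110 = 9.280
ΔCt(4°C) = 32.340 − 18.010 = 14.330
ΔΔCt = 14.330 − 9.280 = 5.050
Fold change = 2^(−5.050) = 0.0302

0.030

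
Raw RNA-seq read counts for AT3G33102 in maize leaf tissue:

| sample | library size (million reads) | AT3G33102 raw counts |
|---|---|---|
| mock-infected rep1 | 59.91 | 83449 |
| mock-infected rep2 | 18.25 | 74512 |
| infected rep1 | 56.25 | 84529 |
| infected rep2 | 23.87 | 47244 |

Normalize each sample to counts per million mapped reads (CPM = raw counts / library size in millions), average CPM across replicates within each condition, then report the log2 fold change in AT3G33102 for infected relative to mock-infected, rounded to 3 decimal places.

CPM(mock-infected rep1) = 83449 / 59.91 = 1392.9060
CPM(mock-infected rep2) = 74512 / 18.25 = 4082.8493
CPM(infected rep1) = 84529 / 56.25 = 1502.7378
CPM(infected rep2) = 47244 / 23.87 = 1979.2208
mean CPM(mock-infected) = 2737.8777; mean CPM(infected) = 1740.9793
Fold change = 1740.9793 / 2737.8777 = 0.63589
log2(0.63589) = -0.6532

-0.653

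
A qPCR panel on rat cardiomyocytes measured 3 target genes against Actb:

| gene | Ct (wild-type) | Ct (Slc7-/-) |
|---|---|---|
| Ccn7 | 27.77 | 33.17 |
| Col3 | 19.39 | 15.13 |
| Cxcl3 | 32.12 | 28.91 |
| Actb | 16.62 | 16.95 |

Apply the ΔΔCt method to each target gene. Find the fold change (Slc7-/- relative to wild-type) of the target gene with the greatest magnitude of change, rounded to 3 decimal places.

0.030

Ccn7: ΔΔCt = (33.17−16.95) − (27.77−16.62) = 16.22 − 11.15 = 5.07; fold change = 2^-5.07 = 0.030
Col3: ΔΔCt = (15.13−16.95) − (19.39−16.62) = -1.82 − 2.77 = -4.59; fold change = 2^4.59 = 24.084
Cxcl3: ΔΔCt = (28.91−16.95) − (32.12−16.62) = 11.96 − 15.50 = -3.54; fold change = 2^3.54 = 11.632
Ccn7 has the largest |ΔΔCt| = 5.07.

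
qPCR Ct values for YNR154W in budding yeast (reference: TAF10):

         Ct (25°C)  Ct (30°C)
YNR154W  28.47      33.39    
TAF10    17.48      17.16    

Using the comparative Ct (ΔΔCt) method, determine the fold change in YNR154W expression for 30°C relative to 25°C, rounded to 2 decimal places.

ΔCt(25°C) = 28.470 − 17.480 = 10.990
ΔCt(30°C) = 33.390 − 17.160 = 16.230
ΔΔCt = 16.230 − 10.990 = 5.240
Fold change = 2^(−5.240) = 0.026

0.03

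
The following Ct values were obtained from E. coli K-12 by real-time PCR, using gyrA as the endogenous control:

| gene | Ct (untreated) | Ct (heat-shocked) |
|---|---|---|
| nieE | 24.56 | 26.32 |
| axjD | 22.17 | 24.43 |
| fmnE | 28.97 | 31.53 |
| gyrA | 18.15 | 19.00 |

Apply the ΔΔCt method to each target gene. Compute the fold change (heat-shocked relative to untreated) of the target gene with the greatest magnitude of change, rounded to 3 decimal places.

0.306

nieE: ΔΔCt = (26.32−19.00) − (24.56−18.15) = 7.32 − 6.41 = 0.91; fold change = 2^-0.91 = 0.532
axjD: ΔΔCt = (24.43−19.00) − (22.17−18.15) = 5.43 − 4.02 = 1.41; fold change = 2^-1.41 = 0.376
fmnE: ΔΔCt = (31.53−19.00) − (28.97−18.15) = 12.53 − 10.82 = 1.71; fold change = 2^-1.71 = 0.306
fmnE has the largest |ΔΔCt| = 1.71.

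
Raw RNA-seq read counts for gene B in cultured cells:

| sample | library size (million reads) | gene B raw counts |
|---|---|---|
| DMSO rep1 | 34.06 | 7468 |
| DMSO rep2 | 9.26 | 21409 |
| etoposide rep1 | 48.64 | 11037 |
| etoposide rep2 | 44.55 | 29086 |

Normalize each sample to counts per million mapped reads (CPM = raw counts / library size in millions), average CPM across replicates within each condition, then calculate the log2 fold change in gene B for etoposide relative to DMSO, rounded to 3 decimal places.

-1.525

CPM(DMSO rep1) = 7468 / 34.06 = 219.2601
CPM(DMSO rep2) = 21409 / 9.26 = 2311.9870
CPM(etoposide rep1) = 11037 / 48.64 = 226.9120
CPM(etoposide rep2) = 29086 / 44.55 = 652.8844
mean CPM(DMSO) = 1265.6236; mean CPM(etoposide) = 439.8982
Fold change = 439.8982 / 1265.6236 = 0.34757
log2(0.34757) = -1.5246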